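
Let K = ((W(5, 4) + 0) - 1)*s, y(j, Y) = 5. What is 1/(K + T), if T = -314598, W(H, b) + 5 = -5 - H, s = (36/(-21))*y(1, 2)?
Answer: -7/2201226 ≈ -3.1800e-6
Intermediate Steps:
s = -60/7 (s = (36/(-21))*5 = (36*(-1/21))*5 = -12/7*5 = -60/7 ≈ -8.5714)
W(H, b) = -10 - H (W(H, b) = -5 + (-5 - H) = -10 - H)
K = 960/7 (K = (((-10 - 1*5) + 0) - 1)*(-60/7) = (((-10 - 5) + 0) - 1)*(-60/7) = ((-15 + 0) - 1)*(-60/7) = (-15 - 1)*(-60/7) = -16*(-60/7) = 960/7 ≈ 137.14)
1/(K + T) = 1/(960/7 - 314598) = 1/(-2201226/7) = -7/2201226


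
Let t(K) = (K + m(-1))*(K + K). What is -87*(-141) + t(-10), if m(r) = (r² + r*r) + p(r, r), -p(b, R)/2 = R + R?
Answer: 12347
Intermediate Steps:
p(b, R) = -4*R (p(b, R) = -2*(R + R) = -4*R)
m(r) = -4*r + 2*r² (m(r) = (r² + r*r) - 4*r = (r² + r²) - 4*r = 2*r² - 4*r = -4*r + 2*r²)
t(K) = 2*K*(6 + K) (t(K) = (K + 2*(-1)*(-2 - 1))*(K + K) = (K + 2*(-1)*(-3))*(2*K) = (K + 6)*(2*K) = (6 + K)*(2*K) = 2*K*(6 + K))
-87*(-141) + t(-10) = -87*(-141) + 2*(-10)*(6 - 10) = 12267 + 2*(-10)*(-4) = 12267 + 80 = 12347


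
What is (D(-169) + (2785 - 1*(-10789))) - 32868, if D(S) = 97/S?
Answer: -3260783/169 ≈ -19295.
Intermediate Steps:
(D(-169) + (2785 - 1*(-10789))) - 32868 = (97/(-169) + (2785 - 1*(-10789))) - 32868 = (97*(-1/169) + (2785 + 10789)) - 32868 = (-97/169 + 13574) - 32868 = 2293909/169 - 32868 = -3260783/169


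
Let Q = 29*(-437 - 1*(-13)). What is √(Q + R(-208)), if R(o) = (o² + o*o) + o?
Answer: 2*√18506 ≈ 272.07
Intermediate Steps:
R(o) = o + 2*o² (R(o) = (o² + o²) + o = 2*o² + o = o + 2*o²)
Q = -12296 (Q = 29*(-437 + 13) = 29*(-424) = -12296)
√(Q + R(-208)) = √(-12296 - 208*(1 + 2*(-208))) = √(-12296 - 208*(1 - 416)) = √(-12296 - 208*(-415)) = √(-12296 + 86320) = √74024 = 2*√18506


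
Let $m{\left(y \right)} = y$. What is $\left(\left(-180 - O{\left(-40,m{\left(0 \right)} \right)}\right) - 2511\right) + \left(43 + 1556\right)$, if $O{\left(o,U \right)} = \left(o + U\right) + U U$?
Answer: $-1052$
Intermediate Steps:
$O{\left(o,U \right)} = U + o + U^{2}$ ($O{\left(o,U \right)} = \left(U + o\right) + U^{2} = U + o + U^{2}$)
$\left(\left(-180 - O{\left(-40,m{\left(0 \right)} \right)}\right) - 2511\right) + \left(43 + 1556\right) = \left(\left(-180 - \left(0 - 40 + 0^{2}\right)\right) - 2511\right) + \left(43 + 1556\right) = \left(\left(-180 - \left(0 - 40 + 0\right)\right) - 2511\right) + 1599 = \left(\left(-180 - -40\right) - 2511\right) + 1599 = \left(\left(-180 + 40\right) - 2511\right) + 1599 = \left(-140 - 2511\right) + 1599 = -2651 + 1599 = -1052$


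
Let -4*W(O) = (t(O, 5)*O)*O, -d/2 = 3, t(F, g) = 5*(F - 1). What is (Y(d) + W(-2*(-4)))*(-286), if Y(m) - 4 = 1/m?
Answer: 477191/3 ≈ 1.5906e+5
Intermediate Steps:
t(F, g) = -5 + 5*F (t(F, g) = 5*(-1 + F) = -5 + 5*F)
d = -6 (d = -2*3 = -6)
Y(m) = 4 + 1/m
W(O) = -O²*(-5 + 5*O)/4 (W(O) = -(-5 + 5*O)*O*O/4 = -O*(-5 + 5*O)*O/4 = -O²*(-5 + 5*O)/4)
(Y(d) + W(-2*(-4)))*(-286) = ((4 + 1/(-6)) + 5*(-2*(-4))²*(1 - (-2)*(-4))/4)*(-286) = ((4 - ⅙) + (5/4)*8²*(1 - 1*8))*(-286) = (23/6 + (5/4)*64*(1 - 8))*(-286) = (23/6 + (5/4)*64*(-7))*(-286) = (23/6 - 560)*(-286) = -3337/6*(-286) = 477191/3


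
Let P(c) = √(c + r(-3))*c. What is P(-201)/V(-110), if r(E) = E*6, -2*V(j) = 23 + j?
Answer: -134*I*√219/29 ≈ -68.38*I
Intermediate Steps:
V(j) = -23/2 - j/2 (V(j) = -(23 + j)/2 = -23/2 - j/2)
r(E) = 6*E
P(c) = c*√(-18 + c) (P(c) = √(c + 6*(-3))*c = √(c - 18)*c = √(-18 + c)*c = c*√(-18 + c))
P(-201)/V(-110) = (-201*√(-18 - 201))/(-23/2 - ½*(-110)) = (-201*I*√219)/(-23/2 + 55) = (-201*I*√219)/(87/2) = -201*I*√219*(2/87) = -134*I*√219/29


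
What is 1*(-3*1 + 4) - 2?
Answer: -1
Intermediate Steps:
1*(-3*1 + 4) - 2 = 1*(-3 + 4) - 2 = 1*1 - 2 = 1 - 2 = -1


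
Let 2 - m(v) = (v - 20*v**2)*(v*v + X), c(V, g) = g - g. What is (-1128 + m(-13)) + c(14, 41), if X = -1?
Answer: 568898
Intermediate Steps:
c(V, g) = 0
m(v) = 2 - (-1 + v**2)*(v - 20*v**2) (m(v) = 2 - (v - 20*v**2)*(v*v - 1) = 2 - (v - 20*v**2)*(v**2 - 1) = 2 - (v - 20*v**2)*(-1 + v**2) = 2 - (-1 + v**2)*(v - 20*v**2))
(-1128 + m(-13)) + c(14, 41) = (-1128 + (2 - 13 - 1*(-13)**3 - 20*(-13)**2 + 20*(-13)**4)) + 0 = (-1128 + (2 - 13 - 1*(-2197) - 20*169 + 20*28561)) + 0 = (-1128 + (2 - 13 + 2197 - 3380 + 571220)) + 0 = (-1128 + 570026) + 0 = 568898 + 0 = 568898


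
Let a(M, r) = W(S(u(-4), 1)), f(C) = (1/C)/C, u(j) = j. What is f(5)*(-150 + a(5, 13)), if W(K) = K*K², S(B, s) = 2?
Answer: -142/25 ≈ -5.6800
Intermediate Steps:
f(C) = C⁻² (f(C) = 1/(C*C) = C⁻²)
W(K) = K³
a(M, r) = 8 (a(M, r) = 2³ = 8)
f(5)*(-150 + a(5, 13)) = (-150 + 8)/5² = (1/25)*(-142) = -142/25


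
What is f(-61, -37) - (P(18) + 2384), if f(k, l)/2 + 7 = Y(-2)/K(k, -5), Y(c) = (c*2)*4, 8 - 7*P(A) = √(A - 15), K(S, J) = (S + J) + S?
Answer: -2132614/889 + √3/7 ≈ -2398.6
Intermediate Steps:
K(S, J) = J + 2*S (K(S, J) = (J + S) + S = J + 2*S)
P(A) = 8/7 - √(-15 + A)/7 (P(A) = 8/7 - √(A - 15)/7 = 8/7 - √(-15 + A)/7)
Y(c) = 8*c (Y(c) = (2*c)*4 = 8*c)
f(k, l) = -14 - 32/(-5 + 2*k) (f(k, l) = -14 + 2*((8*(-2))/(-5 + 2*k)) = -14 + 2*(-16/(-5 + 2*k)) = -14 - 32/(-5 + 2*k))
f(-61, -37) - (P(18) + 2384) = 2*(19 - 14*(-61))/(-5 + 2*(-61)) - ((8/7 - √(-15 + 18)/7) + 2384) = 2*(19 + 854)/(-5 - 122) - ((8/7 - √3/7) + 2384) = 2*873/(-127) - (16696/7 - √3/7) = 2*(-1/127)*873 + (-16696/7 + √3/7) = -1746/127 + (-16696/7 + √3/7) = -2132614/889 + √3/7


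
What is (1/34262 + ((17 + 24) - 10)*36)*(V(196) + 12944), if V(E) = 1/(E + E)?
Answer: 194013331665257/13430704 ≈ 1.4446e+7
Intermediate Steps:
V(E) = 1/(2*E)
(1/34262 + ((17 + 24) - 10)*36)*(V(196) + 12944) = (1/34262 + ((17 + 24) - 10)*36)*((1/2)/196 + 12944) = (1/34262 + (41 - 10)*36)*((1/2)*(1/196) + 12944) = (1/34262 + 31*36)*(1/392 + 12944) = (1/34262 + 1116)*(5074049/392) = (38236393/34262)*(5074049/392) = 194013331665257/13430704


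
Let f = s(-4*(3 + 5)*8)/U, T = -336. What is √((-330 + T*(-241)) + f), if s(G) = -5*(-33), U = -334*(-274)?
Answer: 3*√18761795575931/45758 ≈ 283.98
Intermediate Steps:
U = 91516
s(G) = 165
f = 165/91516 ≈ 0.0018030
√((-330 + T*(-241)) + f) = √((-330 - 336*(-241)) + 165/91516) = √((-330 + 80976) + 165/91516) = √(80646 + 165/91516) = √(7380399501/91516) = 3*√18761795575931/45758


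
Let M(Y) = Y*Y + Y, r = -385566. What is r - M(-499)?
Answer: -634068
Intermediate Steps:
M(Y) = Y + Y² (M(Y) = Y² + Y = Y + Y²)
r - M(-499) = -385566 - (-499)*(1 - 499) = -385566 - (-499)*(-498) = -385566 - 1*248502 = -385566 - 248502 = -634068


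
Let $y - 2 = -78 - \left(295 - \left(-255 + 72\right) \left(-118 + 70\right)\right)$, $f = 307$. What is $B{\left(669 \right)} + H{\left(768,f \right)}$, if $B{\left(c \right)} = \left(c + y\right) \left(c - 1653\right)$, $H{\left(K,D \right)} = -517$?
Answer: $-8937205$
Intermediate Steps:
$y = 8413$ ($y = 2 - \left(373 - \left(-255 + 72\right) \left(-118 + 70\right)\right) = 2 - -8411 = 2 + \left(-78 + \left(8784 - 295\right)\right) = 2 + \left(-78 + 8489\right) = 2 + 8411 = 8413$)
$B{\left(c \right)} = \left(-1653 + c\right) \left(8413 + c\right)$ ($B{\left(c \right)} = \left(c + 8413\right) \left(c - 1653\right) = \left(8413 + c\right) \left(-1653 + c\right) = \left(-1653 + c\right) \left(8413 + c\right)$)
$B{\left(669 \right)} + H{\left(768,f \right)} = \left(-13906689 + 669^{2} + 6760 \cdot 669\right) - 517 = \left(-13906689 + 447561 + 4522440\right) - 517 = -8936688 - 517 = -8937205$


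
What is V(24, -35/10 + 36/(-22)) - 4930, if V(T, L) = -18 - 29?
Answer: -4977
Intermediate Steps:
V(T, L) = -47
V(24, -35/10 + 36/(-22)) - 4930 = -47 - 4930 = -4977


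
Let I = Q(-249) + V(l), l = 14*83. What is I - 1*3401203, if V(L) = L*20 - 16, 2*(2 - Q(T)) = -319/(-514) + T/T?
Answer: -3472561189/1028 ≈ -3.3780e+6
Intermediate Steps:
l = 1162
Q(T) = 1223/1028 (Q(T) = 2 - (-319/(-514) + T/T)/2 = 2 - (-319*(-1/514) + 1)/2 = 2 - (319/514 + 1)/2 = 2 - ½*833/514 = 2 - 833/1028 = 1223/1028)
V(L) = -16 + 20*L (V(L) = 20*L - 16 = -16 + 20*L)
I = 23875495/1028 (I = 1223/1028 + (-16 + 20*1162) = 1223/1028 + (-16 + 23240) = 1223/1028 + 23224 = 23875495/1028 ≈ 23225.)
I - 1*3401203 = 23875495/1028 - 1*3401203 = 23875495/1028 - 3401203 = -3472561189/1028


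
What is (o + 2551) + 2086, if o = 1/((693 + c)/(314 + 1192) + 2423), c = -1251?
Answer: 2819667211/608080 ≈ 4637.0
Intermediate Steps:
o = 251/608080 (o = 1/((693 - 1251)/(314 + 1192) + 2423) = 1/(-558/1506 + 2423) = 1/(-558*1/1506 + 2423) = 1/(-93/251 + 2423) = 1/(608080/251) = 251/608080 ≈ 0.00041277)
(o + 2551) + 2086 = (251/608080 + 2551) + 2086 = 1551212331/608080 + 2086 = 2819667211/608080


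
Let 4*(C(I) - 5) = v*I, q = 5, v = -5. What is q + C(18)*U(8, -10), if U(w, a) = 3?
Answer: -95/2 ≈ -47.500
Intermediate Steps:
C(I) = 5 - 5*I/4 (C(I) = 5 + (-5*I)/4 = 5 - 5*I/4)
q + C(18)*U(8, -10) = 5 + (5 - 5/4*18)*3 = 5 + (5 - 45/2)*3 = 5 - 35/2*3 = 5 - 105/2 = -95/2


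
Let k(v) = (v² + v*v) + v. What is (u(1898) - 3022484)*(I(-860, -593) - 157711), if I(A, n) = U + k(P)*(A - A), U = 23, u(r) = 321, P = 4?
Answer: 476558839144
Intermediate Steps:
k(v) = v + 2*v² (k(v) = (v² + v²) + v = 2*v² + v = v + 2*v²)
I(A, n) = 23 (I(A, n) = 23 + (4*(1 + 2*4))*(A - A) = 23 + (4*(1 + 8))*0 = 23 + (4*9)*0 = 23 + 36*0 = 23 + 0 = 23)
(u(1898) - 3022484)*(I(-860, -593) - 157711) = (321 - 3022484)*(23 - 157711) = -3022163*(-157688) = 476558839144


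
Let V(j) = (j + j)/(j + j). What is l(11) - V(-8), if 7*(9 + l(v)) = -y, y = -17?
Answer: -53/7 ≈ -7.5714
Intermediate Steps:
V(j) = 1 (V(j) = (2*j)/((2*j)) = (2*j)*(1/(2*j)) = 1)
l(v) = -46/7 (l(v) = -9 + (-1*(-17))/7 = -9 + (1/7)*17 = -9 + 17/7 = -46/7)
l(11) - V(-8) = -46/7 - 1*1 = -46/7 - 1 = -53/7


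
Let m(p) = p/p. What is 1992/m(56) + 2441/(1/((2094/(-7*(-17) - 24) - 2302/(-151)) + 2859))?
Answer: 101445385639/14345 ≈ 7.0718e+6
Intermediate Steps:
m(p) = 1
1992/m(56) + 2441/(1/((2094/(-7*(-17) - 24) - 2302/(-151)) + 2859)) = 1992/1 + 2441/(1/((2094/(-7*(-17) - 24) - 2302/(-151)) + 2859)) = 1992*1 + 2441/(1/((2094/(119 - 24) - 2302*(-1/151)) + 2859)) = 1992 + 2441/(1/((2094/95 + 2302/151) + 2859)) = 1992 + 2441/(1/(534884/14345 + 2859)) = 1992 + 2441/(1/(41547239/14345)) = 1992 + 2441/(14345/41547239) = 1992 + 2441*(41547239/14345) = 1992 + 101416810399/14345 = 101445385639/14345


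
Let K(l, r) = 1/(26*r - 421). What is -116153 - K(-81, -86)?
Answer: -308618520/2657 ≈ -1.1615e+5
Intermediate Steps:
K(l, r) = 1/(-421 + 26*r)
-116153 - K(-81, -86) = -116153 - 1/(-421 + 26*(-86)) = -116153 - 1/(-421 - 2236) = -116153 - 1/(-2657) = -116153 - 1*(-1/2657) = -116153 + 1/2657 = -308618520/2657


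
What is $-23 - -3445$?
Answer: $3422$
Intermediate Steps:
$-23 - -3445 = -23 + 3445 = 3422$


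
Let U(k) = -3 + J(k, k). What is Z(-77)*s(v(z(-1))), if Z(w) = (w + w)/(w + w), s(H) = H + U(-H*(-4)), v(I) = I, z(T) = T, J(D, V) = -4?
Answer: -8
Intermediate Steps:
U(k) = -7 (U(k) = -3 - 4 = -7)
s(H) = -7 + H (s(H) = H - 7 = -7 + H)
Z(w) = 1 (Z(w) = (2*w)/((2*w)) = (2*w)*(1/(2*w)) = 1)
Z(-77)*s(v(z(-1))) = 1*(-7 - 1) = 1*(-8) = -8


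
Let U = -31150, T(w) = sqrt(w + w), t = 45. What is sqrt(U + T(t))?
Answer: sqrt(-31150 + 3*sqrt(10)) ≈ 176.47*I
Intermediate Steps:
T(w) = sqrt(2)*sqrt(w) (T(w) = sqrt(2*w) = sqrt(2)*sqrt(w))
sqrt(U + T(t)) = sqrt(-31150 + sqrt(2)*sqrt(45)) = sqrt(-31150 + sqrt(2)*(3*sqrt(5))) = sqrt(-31150 + 3*sqrt(10))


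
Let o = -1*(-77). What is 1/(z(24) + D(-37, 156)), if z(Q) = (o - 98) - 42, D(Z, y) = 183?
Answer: 1/120 ≈ 0.0083333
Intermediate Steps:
o = 77
z(Q) = -63 (z(Q) = (77 - 98) - 42 = -21 - 42 = -63)
1/(z(24) + D(-37, 156)) = 1/(-63 + 183) = 1/120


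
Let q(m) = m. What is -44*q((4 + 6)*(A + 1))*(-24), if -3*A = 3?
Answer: 0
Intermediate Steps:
A = -1 (A = -⅓*3 = -1)
-44*q((4 + 6)*(A + 1))*(-24) = -44*(4 + 6)*(-1 + 1)*(-24) = -440*0*(-24) = -44*0*(-24) = 0*(-24) = 0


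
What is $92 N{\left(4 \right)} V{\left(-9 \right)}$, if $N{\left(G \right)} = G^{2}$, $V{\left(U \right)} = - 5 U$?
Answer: $66240$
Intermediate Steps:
$92 N{\left(4 \right)} V{\left(-9 \right)} = 92 \cdot 4^{2} \left(\left(-5\right) \left(-9\right)\right) = 92 \cdot 16 \cdot 45 = 1472 \cdot 45 = 66240$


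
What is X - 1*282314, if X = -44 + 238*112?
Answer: -255702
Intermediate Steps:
X = 26612 (X = -44 + 26656 = 26612)
X - 1*282314 = 26612 - 1*282314 = 26612 - 282314 = -255702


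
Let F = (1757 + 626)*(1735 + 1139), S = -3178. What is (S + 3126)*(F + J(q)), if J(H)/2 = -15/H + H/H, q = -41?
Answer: -14601523768/41 ≈ -3.5613e+8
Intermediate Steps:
J(H) = 2 - 30/H (J(H) = 2*(-15/H + H/H) = 2*(-15/H + 1) = 2*(1 - 15/H) = 2 - 30/H)
F = 6848742 (F = 2383*2874 = 6848742)
(S + 3126)*(F + J(q)) = (-3178 + 3126)*(6848742 + (2 - 30/(-41))) = -52*(6848742 + (2 - 30*(-1/41))) = -52*(6848742 + (2 + 30/41)) = -52*(6848742 + 112/41) = -52*280798534/41 = -14601523768/41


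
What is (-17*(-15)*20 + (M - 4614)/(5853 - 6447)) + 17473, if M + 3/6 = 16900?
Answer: 26792153/1188 ≈ 22552.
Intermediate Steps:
M = 33799/2 (M = -1/2 + 16900 = 33799/2 ≈ 16900.)
(-17*(-15)*20 + (M - 4614)/(5853 - 6447)) + 17473 = (-17*(-15)*20 + (33799/2 - 4614)/(5853 - 6447)) + 17473 = (255*20 + (24571/2)/(-594)) + 17473 = (5100 + (24571/2)*(-1/594)) + 17473 = (5100 - 24571/1188) + 17473 = 6034229/1188 + 17473 = 26792153/1188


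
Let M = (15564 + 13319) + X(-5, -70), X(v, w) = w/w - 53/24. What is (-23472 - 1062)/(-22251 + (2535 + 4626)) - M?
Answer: -1743206809/60360 ≈ -28880.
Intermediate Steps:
X(v, w) = -29/24 (X(v, w) = 1 - 53*1/24 = 1 - 53/24 = -29/24)
M = 693163/24 (M = (15564 + 13319) - 29/24 = 28883 - 29/24 = 693163/24 ≈ 28882.)
(-23472 - 1062)/(-22251 + (2535 + 4626)) - M = (-23472 - 1062)/(-22251 + (2535 + 4626)) - 1*693163/24 = -24534/(-22251 + 7161) - 693163/24 = -24534/(-15090) - 693163/24 = -24534*(-1/15090) - 693163/24 = 4089/2515 - 693163/24 = -1743206809/60360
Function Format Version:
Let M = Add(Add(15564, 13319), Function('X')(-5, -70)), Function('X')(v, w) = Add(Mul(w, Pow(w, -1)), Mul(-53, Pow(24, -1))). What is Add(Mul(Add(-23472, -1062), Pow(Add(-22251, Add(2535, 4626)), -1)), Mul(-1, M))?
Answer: Rational(-1743206809, 60360) ≈ -28880.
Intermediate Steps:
Function('X')(v, w) = Rational(-29, 24) (Function('X')(v, w) = Add(1, Mul(-53, Rational(1, 24))) = Add(1, Rational(-53, 24)) = Rational(-29, 24))
M = Rational(693163, 24) (M = Add(Add(15564, 13319), Rational(-29, 24)) = Add(28883, Rational(-29, 24)) = Rational(693163, 24) ≈ 28882.)
Add(Mul(Add(-23472, -1062), Pow(Add(-22251, Add(2535, 4626)), -1)), Mul(-1, M)) = Add(Mul(Add(-23472, -1062), Pow(Add(-22251, Add(2535, 4626)), -1)), Mul(-1, Rational(693163, 24))) = Add(Mul(-24534, Pow(Add(-22251, 7161), -1)), Rational(-693163, 24)) = Add(Mul(-24534, Pow(-15090, -1)), Rational(-693163, 24)) = Add(Mul(-24534, Rational(-1, 15090)), Rational(-693163, 24)) = Add(Rational(4089, 2515), Rational(-693163, 24)) = Rational(-1743206809, 60360)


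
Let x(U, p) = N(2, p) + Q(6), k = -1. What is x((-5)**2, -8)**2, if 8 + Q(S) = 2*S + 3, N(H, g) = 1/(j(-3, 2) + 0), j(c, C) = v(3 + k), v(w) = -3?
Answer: 400/9 ≈ 44.444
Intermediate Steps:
j(c, C) = -3
N(H, g) = -1/3 (N(H, g) = 1/(-3 + 0) = 1/(-3) = -1/3)
Q(S) = -5 + 2*S (Q(S) = -8 + (2*S + 3) = -8 + (3 + 2*S) = -5 + 2*S)
x(U, p) = 20/3 (x(U, p) = -1/3 + (-5 + 2*6) = -1/3 + (-5 + 12) = -1/3 + 7 = 20/3)
x((-5)**2, -8)**2 = (20/3)**2 = 400/9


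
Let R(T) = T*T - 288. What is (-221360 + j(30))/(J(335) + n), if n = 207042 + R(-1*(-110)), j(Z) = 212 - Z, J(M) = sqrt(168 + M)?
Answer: -48405690012/47897072813 + 221178*sqrt(503)/47897072813 ≈ -1.0105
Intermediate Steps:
R(T) = -288 + T**2 (R(T) = T**2 - 288 = -288 + T**2)
n = 218854 (n = 207042 + (-288 + (-1*(-110))**2) = 207042 + (-288 + 110**2) = 207042 + (-288 + 12100) = 207042 + 11812 = 218854)
(-221360 + j(30))/(J(335) + n) = (-221360 + (212 - 1*30))/(sqrt(168 + 335) + 218854) = (-221360 + (212 - 30))/(sqrt(503) + 218854) = (-221360 + 182)/(218854 + sqrt(503)) = -221178/(218854 + sqrt(503))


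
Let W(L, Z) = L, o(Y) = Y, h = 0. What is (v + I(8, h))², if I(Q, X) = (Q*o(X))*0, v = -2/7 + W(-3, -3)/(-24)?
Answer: 81/3136 ≈ 0.025829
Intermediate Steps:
v = -9/56 (v = -2/7 - 3/(-24) = -2*⅐ - 3*(-1/24) = -2/7 + ⅛ = -9/56 ≈ -0.16071)
I(Q, X) = 0 (I(Q, X) = (Q*X)*0 = 0)
(v + I(8, h))² = (-9/56 + 0)² = (-9/56)² = 81/3136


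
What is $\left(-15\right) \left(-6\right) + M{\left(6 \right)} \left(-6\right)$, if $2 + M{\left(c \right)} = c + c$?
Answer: $30$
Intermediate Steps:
$M{\left(c \right)} = -2 + 2 c$ ($M{\left(c \right)} = -2 + \left(c + c\right) = -2 + 2 c$)
$\left(-15\right) \left(-6\right) + M{\left(6 \right)} \left(-6\right) = \left(-15\right) \left(-6\right) + \left(-2 + 2 \cdot 6\right) \left(-6\right) = 90 + \left(-2 + 12\right) \left(-6\right) = 90 + 10 \left(-6\right) = 90 - 60 = 30$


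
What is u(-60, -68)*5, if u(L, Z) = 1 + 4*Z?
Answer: -1355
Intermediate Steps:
u(-60, -68)*5 = (1 + 4*(-68))*5 = (1 - 272)*5 = -271*5 = -1355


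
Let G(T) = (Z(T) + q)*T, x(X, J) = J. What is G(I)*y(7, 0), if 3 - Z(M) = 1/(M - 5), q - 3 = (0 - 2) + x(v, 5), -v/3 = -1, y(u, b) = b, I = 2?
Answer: 0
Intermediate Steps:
v = 3 (v = -3*(-1) = 3)
q = 6 (q = 3 + ((0 - 2) + 5) = 3 + (-2 + 5) = 3 + 3 = 6)
Z(M) = 3 - 1/(-5 + M) (Z(M) = 3 - 1/(M - 5) = 3 - 1/(-5 + M))
G(T) = T*(6 + (-16 + 3*T)/(-5 + T)) (G(T) = ((-16 + 3*T)/(-5 + T) + 6)*T = (6 + (-16 + 3*T)/(-5 + T))*T = T*(6 + (-16 + 3*T)/(-5 + T)))
G(I)*y(7, 0) = (2*(-46 + 9*2)/(-5 + 2))*0 = (2*(-46 + 18)/(-3))*0 = (2*(-⅓)*(-28))*0 = (56/3)*0 = 0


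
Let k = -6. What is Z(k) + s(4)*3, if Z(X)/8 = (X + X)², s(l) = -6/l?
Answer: 2295/2 ≈ 1147.5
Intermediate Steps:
Z(X) = 32*X² (Z(X) = 8*(X + X)² = 8*(2*X)² = 8*(4*X²) = 32*X²)
Z(k) + s(4)*3 = 32*(-6)² - 6/4*3 = 32*36 - 6*¼*3 = 1152 - 3/2*3 = 1152 - 9/2 = 2295/2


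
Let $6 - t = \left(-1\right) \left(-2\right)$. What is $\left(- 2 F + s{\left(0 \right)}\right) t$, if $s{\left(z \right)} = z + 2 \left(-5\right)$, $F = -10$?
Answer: $40$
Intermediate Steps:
$s{\left(z \right)} = -10 + z$ ($s{\left(z \right)} = z - 10 = -10 + z$)
$t = 4$ ($t = 6 - \left(-1\right) \left(-2\right) = 6 - 2 = 4$)
$\left(- 2 F + s{\left(0 \right)}\right) t = \left(\left(-2\right) \left(-10\right) + \left(-10 + 0\right)\right) 4 = \left(20 - 10\right) 4 = 10 \cdot 4 = 40$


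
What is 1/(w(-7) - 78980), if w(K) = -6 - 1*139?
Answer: -1/79125 ≈ -1.2638e-5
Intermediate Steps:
w(K) = -145 (w(K) = -6 - 139 = -145)
1/(w(-7) - 78980) = 1/(-145 - 78980) = 1/(-79125) = -1/79125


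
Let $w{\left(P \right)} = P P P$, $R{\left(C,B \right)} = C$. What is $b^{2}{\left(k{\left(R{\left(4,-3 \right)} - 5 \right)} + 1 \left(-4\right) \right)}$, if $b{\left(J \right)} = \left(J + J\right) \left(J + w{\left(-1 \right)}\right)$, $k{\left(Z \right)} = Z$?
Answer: $3600$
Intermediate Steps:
$w{\left(P \right)} = P^{3}$ ($w{\left(P \right)} = P^{2} P = P^{3}$)
$b{\left(J \right)} = 2 J \left(-1 + J\right)$ ($b{\left(J \right)} = \left(J + J\right) \left(J + \left(-1\right)^{3}\right) = 2 J \left(J - 1\right) = 2 J \left(-1 + J\right)$)
$b^{2}{\left(k{\left(R{\left(4,-3 \right)} - 5 \right)} + 1 \left(-4\right) \right)} = \left(2 \left(\left(4 - 5\right) + 1 \left(-4\right)\right) \left(-1 + \left(\left(4 - 5\right) + 1 \left(-4\right)\right)\right)\right)^{2} = \left(2 \left(\left(4 - 5\right) - 4\right) \left(-1 + \left(\left(4 - 5\right) - 4\right)\right)\right)^{2} = \left(2 \left(-1 - 4\right) \left(-1 - 5\right)\right)^{2} = \left(2 \left(-5\right) \left(-1 - 5\right)\right)^{2} = \left(2 \left(-5\right) \left(-6\right)\right)^{2} = 60^{2} = 3600$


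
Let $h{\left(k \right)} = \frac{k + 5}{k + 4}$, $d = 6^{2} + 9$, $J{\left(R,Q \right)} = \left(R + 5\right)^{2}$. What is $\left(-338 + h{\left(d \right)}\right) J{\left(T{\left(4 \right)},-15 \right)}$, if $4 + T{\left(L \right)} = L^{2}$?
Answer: $- \frac{4771968}{49} \approx -97387.0$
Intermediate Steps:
$T{\left(L \right)} = -4 + L^{2}$
$J{\left(R,Q \right)} = \left(5 + R\right)^{2}$
$d = 45$ ($d = 36 + 9 = 45$)
$h{\left(k \right)} = \frac{5 + k}{4 + k}$
$\left(-338 + h{\left(d \right)}\right) J{\left(T{\left(4 \right)},-15 \right)} = \left(-338 + \frac{5 + 45}{4 + 45}\right) \left(5 - \left(4 - 4^{2}\right)\right)^{2} = \left(-338 + \frac{1}{49} \cdot 50\right) \left(5 + \left(-4 + 16\right)\right)^{2} = \left(-338 + \frac{1}{49} \cdot 50\right) \left(5 + 12\right)^{2} = \left(-338 + \frac{50}{49}\right) 17^{2} = \left(- \frac{16512}{49}\right) 289 = - \frac{4771968}{49}$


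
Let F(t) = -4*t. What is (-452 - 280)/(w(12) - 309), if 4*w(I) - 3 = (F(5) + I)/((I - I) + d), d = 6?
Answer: 8784/3703 ≈ 2.3721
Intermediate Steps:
w(I) = -1/12 + I/24 (w(I) = ¾ + ((-4*5 + I)/((I - I) + 6))/4 = ¾ + ((-20 + I)/(0 + 6))/4 = ¾ + ((-20 + I)/6)/4 = ¾ + ((-20 + I)*(⅙))/4 = ¾ + (-10/3 + I/6)/4 = ¾ + (-⅚ + I/24) = -1/12 + I/24)
(-452 - 280)/(w(12) - 309) = (-452 - 280)/((-1/12 + (1/24)*12) - 309) = -732/((-1/12 + ½) - 309) = -732/(5/12 - 309) = -732/(-3703/12) = -732*(-12/3703) = 8784/3703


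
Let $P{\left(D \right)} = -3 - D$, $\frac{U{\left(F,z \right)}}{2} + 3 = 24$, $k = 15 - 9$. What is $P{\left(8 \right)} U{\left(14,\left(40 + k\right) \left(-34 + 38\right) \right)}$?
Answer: $-462$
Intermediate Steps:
$k = 6$ ($k = 15 - 9 = 6$)
$U{\left(F,z \right)} = 42$ ($U{\left(F,z \right)} = -6 + 2 \cdot 24 = -6 + 48 = 42$)
$P{\left(8 \right)} U{\left(14,\left(40 + k\right) \left(-34 + 38\right) \right)} = \left(-3 - 8\right) 42 = \left(-11\right) 42 = -462$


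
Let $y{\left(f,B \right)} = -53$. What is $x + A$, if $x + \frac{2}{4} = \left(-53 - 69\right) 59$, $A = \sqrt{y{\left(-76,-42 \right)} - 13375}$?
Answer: $- \frac{14397}{2} + 6 i \sqrt{373} \approx -7198.5 + 115.88 i$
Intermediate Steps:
$A = 6 i \sqrt{373}$ ($A = \sqrt{-53 - 13375} = \sqrt{-13428} = 6 i \sqrt{373} \approx 115.88 i$)
$x = - \frac{14397}{2}$ ($x = - \frac{1}{2} + \left(-53 - 69\right) 59 = - \frac{1}{2} - 7198 = - \frac{14397}{2} \approx -7198.5$)
$x + A = - \frac{14397}{2} + 6 i \sqrt{373}$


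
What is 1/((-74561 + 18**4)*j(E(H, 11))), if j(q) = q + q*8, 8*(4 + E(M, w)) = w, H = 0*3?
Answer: -8/5748435 ≈ -1.3917e-6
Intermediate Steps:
H = 0
E(M, w) = -4 + w/8
j(q) = 9*q (j(q) = q + 8*q = 9*q)
1/((-74561 + 18**4)*j(E(H, 11))) = 1/((-74561 + 18**4)*((9*(-4 + (1/8)*11)))) = 1/((-74561 + 104976)*((9*(-4 + 11/8)))) = 1/(30415*((9*(-21/8)))) = 1/(30415*(-189/8)) = (1/30415)*(-8/189) = -8/5748435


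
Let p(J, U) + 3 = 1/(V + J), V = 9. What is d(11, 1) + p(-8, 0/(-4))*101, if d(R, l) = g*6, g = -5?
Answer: -232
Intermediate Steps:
d(R, l) = -30 (d(R, l) = -5*6 = -30)
p(J, U) = -3 + 1/(9 + J)
d(11, 1) + p(-8, 0/(-4))*101 = -30 + ((-26 - 3*(-8))/(9 - 8))*101 = -30 + ((-26 + 24)/1)*101 = -30 + (1*(-2))*101 = -30 - 2*101 = -30 - 202 = -232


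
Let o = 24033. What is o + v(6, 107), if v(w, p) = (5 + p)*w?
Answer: 24705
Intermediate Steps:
v(w, p) = w*(5 + p)
o + v(6, 107) = 24033 + 6*(5 + 107) = 24033 + 6*112 = 24033 + 672 = 24705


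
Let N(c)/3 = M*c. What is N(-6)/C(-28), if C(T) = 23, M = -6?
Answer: 108/23 ≈ 4.6956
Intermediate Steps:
N(c) = -18*c (N(c) = 3*(-6*c) = -18*c)
N(-6)/C(-28) = -18*(-6)/23 = 108*(1/23) = 108/23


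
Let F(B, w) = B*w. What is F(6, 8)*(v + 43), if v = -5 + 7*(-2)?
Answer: 1152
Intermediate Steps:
v = -19 (v = -5 - 14 = -19)
F(6, 8)*(v + 43) = (6*8)*(-19 + 43) = 48*24 = 1152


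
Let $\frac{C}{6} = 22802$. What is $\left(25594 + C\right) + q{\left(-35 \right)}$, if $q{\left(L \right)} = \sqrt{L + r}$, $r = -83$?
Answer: $162406 + i \sqrt{118} \approx 1.6241 \cdot 10^{5} + 10.863 i$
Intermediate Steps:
$C = 136812$ ($C = 6 \cdot 22802 = 136812$)
$q{\left(L \right)} = \sqrt{-83 + L}$ ($q{\left(L \right)} = \sqrt{L - 83} = \sqrt{-83 + L}$)
$\left(25594 + C\right) + q{\left(-35 \right)} = \left(25594 + 136812\right) + \sqrt{-83 - 35} = 162406 + \sqrt{-118} = 162406 + i \sqrt{118}$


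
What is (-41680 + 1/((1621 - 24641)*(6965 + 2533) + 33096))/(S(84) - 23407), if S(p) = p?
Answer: 9111700811521/5098661181072 ≈ 1.7871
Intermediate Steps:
(-41680 + 1/((1621 - 24641)*(6965 + 2533) + 33096))/(S(84) - 23407) = (-41680 + 1/((1621 - 24641)*(6965 + 2533) + 33096))/(84 - 23407) = (-41680 + 1/(-23020*9498 + 33096))/(-23323) = (-41680 + 1/(-218643960 + 33096))*(-1/23323) = (-41680 + 1/(-218610864))*(-1/23323) = (-41680 - 1/218610864)*(-1/23323) = -9111700811521/218610864*(-1/23323) = 9111700811521/5098661181072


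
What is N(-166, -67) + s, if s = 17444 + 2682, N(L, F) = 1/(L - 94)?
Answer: 5232759/260 ≈ 20126.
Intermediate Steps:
N(L, F) = 1/(-94 + L)
s = 20126
N(-166, -67) + s = 1/(-94 - 166) + 20126 = 1/(-260) + 20126 = -1/260 + 20126 = 5232759/260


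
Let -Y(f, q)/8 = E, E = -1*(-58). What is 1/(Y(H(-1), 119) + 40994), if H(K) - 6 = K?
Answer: 1/40530 ≈ 2.4673e-5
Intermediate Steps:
E = 58
H(K) = 6 + K
Y(f, q) = -464 (Y(f, q) = -8*58 = -464)
1/(Y(H(-1), 119) + 40994) = 1/(-464 + 40994) = 1/40530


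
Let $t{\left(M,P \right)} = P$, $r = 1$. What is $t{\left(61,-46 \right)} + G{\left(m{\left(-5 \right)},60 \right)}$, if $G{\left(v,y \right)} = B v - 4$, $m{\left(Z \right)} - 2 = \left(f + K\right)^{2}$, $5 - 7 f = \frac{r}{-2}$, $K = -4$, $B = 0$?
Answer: $-50$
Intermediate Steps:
$f = \frac{11}{14}$ ($f = \frac{5}{7} - \frac{1 \frac{1}{-2}}{7} = \frac{5}{7} - \frac{1 \left(- \frac{1}{2}\right)}{7} = \frac{5}{7} - - \frac{1}{14} = \frac{5}{7} + \frac{1}{14} = \frac{11}{14} \approx 0.78571$)
$m{\left(Z \right)} = \frac{2417}{196}$ ($m{\left(Z \right)} = 2 + \left(\frac{11}{14} - 4\right)^{2} = 2 + \left(- \frac{45}{14}\right)^{2} = 2 + \frac{2025}{196} = \frac{2417}{196}$)
$G{\left(v,y \right)} = -4$ ($G{\left(v,y \right)} = 0 v - 4 = 0 - 4 = -4$)
$t{\left(61,-46 \right)} + G{\left(m{\left(-5 \right)},60 \right)} = -46 - 4 = -50$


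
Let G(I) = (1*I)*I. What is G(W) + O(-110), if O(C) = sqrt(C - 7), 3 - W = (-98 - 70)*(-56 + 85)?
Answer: 23765625 + 3*I*sqrt(13) ≈ 2.3766e+7 + 10.817*I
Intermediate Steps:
W = 4875 (W = 3 - (-98 - 70)*(-56 + 85) = 3 - (-168)*29 = 3 - 1*(-4872) = 3 + 4872 = 4875)
O(C) = sqrt(-7 + C)
G(I) = I**2 (G(I) = I*I = I**2)
G(W) + O(-110) = 4875**2 + sqrt(-7 - 110) = 23765625 + sqrt(-117) = 23765625 + 3*I*sqrt(13)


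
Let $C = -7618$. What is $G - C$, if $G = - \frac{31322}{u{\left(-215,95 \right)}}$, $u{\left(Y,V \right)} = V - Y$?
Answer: $\frac{1165129}{155} \approx 7517.0$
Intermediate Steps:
$G = - \frac{15661}{155}$ ($G = - \frac{31322}{95 - -215} = - \frac{31322}{95 + 215} = - \frac{31322}{310} = \left(-31322\right) \frac{1}{310} = - \frac{15661}{155} \approx -101.04$)
$G - C = - \frac{15661}{155} - -7618 = - \frac{15661}{155} + 7618 = \frac{1165129}{155}$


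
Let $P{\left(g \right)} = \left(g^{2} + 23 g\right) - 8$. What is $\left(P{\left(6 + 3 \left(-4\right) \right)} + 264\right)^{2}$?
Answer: $23716$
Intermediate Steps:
$P{\left(g \right)} = -8 + g^{2} + 23 g$ ($P{\left(g \right)} = \left(g^{2} + 23 g\right) - 8 = -8 + g^{2} + 23 g$)
$\left(P{\left(6 + 3 \left(-4\right) \right)} + 264\right)^{2} = \left(\left(-8 + \left(6 + 3 \left(-4\right)\right)^{2} + 23 \left(6 + 3 \left(-4\right)\right)\right) + 264\right)^{2} = \left(\left(-8 + \left(6 - 12\right)^{2} + 23 \left(6 - 12\right)\right) + 264\right)^{2} = \left(\left(-8 + \left(-6\right)^{2} + 23 \left(-6\right)\right) + 264\right)^{2} = \left(\left(-8 + 36 - 138\right) + 264\right)^{2} = \left(-110 + 264\right)^{2} = 154^{2} = 23716$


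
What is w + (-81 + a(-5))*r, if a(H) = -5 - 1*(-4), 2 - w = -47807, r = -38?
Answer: 50925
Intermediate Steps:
w = 47809 (w = 2 - 1*(-47807) = 2 + 47807 = 47809)
a(H) = -1 (a(H) = -5 + 4 = -1)
w + (-81 + a(-5))*r = 47809 + (-81 - 1)*(-38) = 47809 - 82*(-38) = 47809 + 3116 = 50925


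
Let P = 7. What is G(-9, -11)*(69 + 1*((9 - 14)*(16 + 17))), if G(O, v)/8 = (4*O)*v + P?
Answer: -309504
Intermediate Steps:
G(O, v) = 56 + 32*O*v (G(O, v) = 8*((4*O)*v + 7) = 8*(4*O*v + 7) = 8*(7 + 4*O*v) = 56 + 32*O*v)
G(-9, -11)*(69 + 1*((9 - 14)*(16 + 17))) = (56 + 32*(-9)*(-11))*(69 + 1*((9 - 14)*(16 + 17))) = (56 + 3168)*(69 + 1*(-5*33)) = 3224*(69 + 1*(-165)) = 3224*(69 - 165) = 3224*(-96) = -309504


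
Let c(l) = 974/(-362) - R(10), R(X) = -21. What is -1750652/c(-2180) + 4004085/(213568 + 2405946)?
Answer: -415013462024239/4340534698 ≈ -95614.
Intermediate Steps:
c(l) = 3314/181 (c(l) = 974/(-362) - 1*(-21) = 974*(-1/362) + 21 = -487/181 + 21 = 3314/181)
-1750652/c(-2180) + 4004085/(213568 + 2405946) = -1750652/3314/181 + 4004085/(213568 + 2405946) = -1750652*181/3314 + 4004085/2619514 = -158434006/1657 + 4004085*(1/2619514) = -158434006/1657 + 4004085/2619514 = -415013462024239/4340534698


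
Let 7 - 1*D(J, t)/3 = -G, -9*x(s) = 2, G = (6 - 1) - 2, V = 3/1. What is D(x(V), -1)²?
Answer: 900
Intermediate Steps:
V = 3 (V = 3*1 = 3)
G = 3 (G = 5 - 2 = 3)
x(s) = -2/9 (x(s) = -⅑*2 = -2/9)
D(J, t) = 30 (D(J, t) = 21 - (-3)*3 = 21 - 3*(-3) = 21 + 9 = 30)
D(x(V), -1)² = 30² = 900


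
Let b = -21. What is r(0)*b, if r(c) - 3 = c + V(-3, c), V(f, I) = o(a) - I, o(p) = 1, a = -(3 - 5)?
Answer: -84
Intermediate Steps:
a = 2 (a = -1*(-2) = 2)
V(f, I) = 1 - I
r(c) = 4 (r(c) = 3 + (c + (1 - c)) = 3 + 1 = 4)
r(0)*b = 4*(-21) = -84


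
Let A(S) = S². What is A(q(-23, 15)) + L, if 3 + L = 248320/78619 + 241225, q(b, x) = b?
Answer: 19006470189/78619 ≈ 2.4175e+5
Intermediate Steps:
L = 18964880738/78619 (L = -3 + (248320/78619 + 241225) = -3 + 18965116595/78619 = 18964880738/78619 ≈ 2.4123e+5)
A(q(-23, 15)) + L = (-23)² + 18964880738/78619 = 529 + 18964880738/78619 = 19006470189/78619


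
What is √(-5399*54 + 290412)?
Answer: 9*I*√14 ≈ 33.675*I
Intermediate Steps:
√(-5399*54 + 290412) = √(-291546 + 290412) = √(-1134) = 9*I*√14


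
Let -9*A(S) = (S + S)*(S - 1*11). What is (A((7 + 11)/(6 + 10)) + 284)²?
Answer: 84033889/1024 ≈ 82064.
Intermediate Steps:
A(S) = -2*S*(-11 + S)/9 (A(S) = -(S + S)*(S - 1*11)/9 = -2*S*(S - 11)/9 = -2*S*(-11 + S)/9)
(A((7 + 11)/(6 + 10)) + 284)² = (2*((7 + 11)/(6 + 10))*(11 - (7 + 11)/(6 + 10))/9 + 284)² = (2*(18/16)*(11 - 18/16)/9 + 284)² = (2*(18*(1/16))*(11 - 18/16)/9 + 284)² = ((2/9)*(9/8)*(11 - 1*9/8) + 284)² = ((2/9)*(9/8)*(11 - 9/8) + 284)² = ((2/9)*(9/8)*(79/8) + 284)² = (79/32 + 284)² = (9167/32)² = 84033889/1024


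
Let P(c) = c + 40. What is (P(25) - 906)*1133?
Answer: -952853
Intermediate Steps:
P(c) = 40 + c
(P(25) - 906)*1133 = ((40 + 25) - 906)*1133 = (65 - 906)*1133 = -841*1133 = -952853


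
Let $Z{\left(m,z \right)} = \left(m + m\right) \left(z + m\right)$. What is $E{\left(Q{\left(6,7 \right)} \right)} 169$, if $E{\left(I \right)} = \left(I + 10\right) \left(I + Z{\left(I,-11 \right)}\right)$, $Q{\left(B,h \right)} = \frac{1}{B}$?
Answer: $- \frac{319579}{54} \approx -5918.1$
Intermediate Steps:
$Z{\left(m,z \right)} = 2 m \left(m + z\right)$
$E{\left(I \right)} = \left(10 + I\right) \left(I + 2 I \left(-11 + I\right)\right)$ ($E{\left(I \right)} = \left(I + 10\right) \left(I + 2 I \left(I - 11\right)\right) = \left(10 + I\right) \left(I + 2 I \left(-11 + I\right)\right)$)
$E{\left(Q{\left(6,7 \right)} \right)} 169 = \frac{-210 - \frac{1}{6} + 2 \left(\frac{1}{6}\right)^{2}}{6} \cdot 169 = \frac{-210 - \frac{1}{6} + \frac{2}{36}}{6} \cdot 169 = \frac{-210 - \frac{1}{6} + 2 \cdot \frac{1}{36}}{6} \cdot 169 = \frac{-210 - \frac{1}{6} + \frac{1}{18}}{6} \cdot 169 = \frac{1}{6} \left(- \frac{1891}{9}\right) 169 = \left(- \frac{1891}{54}\right) 169 = - \frac{319579}{54}$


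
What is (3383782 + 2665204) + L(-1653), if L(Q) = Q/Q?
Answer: 6048987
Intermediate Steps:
L(Q) = 1
(3383782 + 2665204) + L(-1653) = (3383782 + 2665204) + 1 = 6048986 + 1 = 6048987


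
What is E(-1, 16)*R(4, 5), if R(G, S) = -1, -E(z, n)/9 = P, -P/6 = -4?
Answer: 216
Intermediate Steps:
P = 24 (P = -6*(-4) = 24)
E(z, n) = -216 (E(z, n) = -9*24 = -216)
E(-1, 16)*R(4, 5) = -216*(-1) = 216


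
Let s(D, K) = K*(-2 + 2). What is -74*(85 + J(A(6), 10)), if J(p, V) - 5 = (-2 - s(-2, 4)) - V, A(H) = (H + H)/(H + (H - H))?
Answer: -5772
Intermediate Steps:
s(D, K) = 0 (s(D, K) = K*0 = 0)
A(H) = 2 (A(H) = (2*H)/(H + 0) = (2*H)/H = 2)
J(p, V) = 3 - V (J(p, V) = 5 + ((-2 - 1*0) - V) = 5 + ((-2 + 0) - V) = 5 + (-2 - V) = 3 - V)
-74*(85 + J(A(6), 10)) = -74*(85 + (3 - 1*10)) = -74*(85 + (3 - 10)) = -74*(85 - 7) = -74*78 = -5772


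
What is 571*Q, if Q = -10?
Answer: -5710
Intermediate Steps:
571*Q = 571*(-10) = -5710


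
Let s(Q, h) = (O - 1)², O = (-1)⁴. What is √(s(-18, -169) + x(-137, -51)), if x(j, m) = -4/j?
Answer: 2*√137/137 ≈ 0.17087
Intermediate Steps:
O = 1
s(Q, h) = 0 (s(Q, h) = (1 - 1)² = 0² = 0)
√(s(-18, -169) + x(-137, -51)) = √(0 - 4/(-137)) = √(0 - 4*(-1/137)) = √(0 + 4/137) = √(4/137) = 2*√137/137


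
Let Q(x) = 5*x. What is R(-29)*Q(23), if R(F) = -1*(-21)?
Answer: 2415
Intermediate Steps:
R(F) = 21
R(-29)*Q(23) = 21*(5*23) = 21*115 = 2415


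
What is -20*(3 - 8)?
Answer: 100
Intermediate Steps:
-20*(3 - 8) = -20*(-5) = 100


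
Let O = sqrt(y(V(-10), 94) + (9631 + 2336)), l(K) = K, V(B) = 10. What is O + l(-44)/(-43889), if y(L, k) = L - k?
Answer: 44/43889 + sqrt(11883) ≈ 109.01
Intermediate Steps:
O = sqrt(11883) (O = sqrt((10 - 1*94) + (9631 + 2336)) = sqrt((10 - 94) + 11967) = sqrt(-84 + 11967) = sqrt(11883) ≈ 109.01)
O + l(-44)/(-43889) = sqrt(11883) - 44/(-43889) = sqrt(11883) - 44*(-1/43889) = sqrt(11883) + 44/43889 = 44/43889 + sqrt(11883)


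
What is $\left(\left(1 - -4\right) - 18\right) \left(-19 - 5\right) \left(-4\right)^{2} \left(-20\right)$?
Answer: $-99840$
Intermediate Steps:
$\left(\left(1 - -4\right) - 18\right) \left(-19 - 5\right) \left(-4\right)^{2} \left(-20\right) = \left(\left(1 + 4\right) - 18\right) \left(-24\right) 16 \left(-20\right) = \left(5 - 18\right) \left(-24\right) 16 \left(-20\right) = \left(-13\right) \left(-24\right) 16 \left(-20\right) = 312 \cdot 16 \left(-20\right) = 4992 \left(-20\right) = -99840$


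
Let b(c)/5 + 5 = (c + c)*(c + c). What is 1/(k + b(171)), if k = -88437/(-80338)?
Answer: 80338/46981349147 ≈ 1.7100e-6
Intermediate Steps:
b(c) = -25 + 20*c**2 (b(c) = -25 + 5*((c + c)*(c + c)) = -25 + 5*((2*c)*(2*c)) = -25 + 5*(4*c**2) = -25 + 20*c**2)
k = 88437/80338 (k = -88437*(-1/80338) = 88437/80338 ≈ 1.1008)
1/(k + b(171)) = 1/(88437/80338 + (-25 + 20*171**2)) = 1/(88437/80338 + (-25 + 20*29241)) = 1/(88437/80338 + (-25 + 584820)) = 1/(88437/80338 + 584795) = 1/(46981349147/80338) = 80338/46981349147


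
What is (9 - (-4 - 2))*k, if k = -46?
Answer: -690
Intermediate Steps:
(9 - (-4 - 2))*k = (9 - (-4 - 2))*(-46) = (9 - 1*(-6))*(-46) = (9 + 6)*(-46) = 15*(-46) = -690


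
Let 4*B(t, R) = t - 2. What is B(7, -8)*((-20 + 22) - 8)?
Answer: -15/2 ≈ -7.5000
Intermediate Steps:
B(t, R) = -½ + t/4 (B(t, R) = (t - 2)/4 = (-2 + t)/4 = -½ + t/4)
B(7, -8)*((-20 + 22) - 8) = (-½ + (¼)*7)*((-20 + 22) - 8) = (-½ + 7/4)*(2 - 8) = (5/4)*(-6) = -15/2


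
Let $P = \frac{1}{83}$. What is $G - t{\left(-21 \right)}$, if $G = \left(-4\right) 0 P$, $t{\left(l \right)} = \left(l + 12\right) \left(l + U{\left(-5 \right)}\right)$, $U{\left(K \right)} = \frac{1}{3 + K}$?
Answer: $- \frac{387}{2} \approx -193.5$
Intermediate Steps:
$P = \frac{1}{83} \approx 0.012048$
$t{\left(l \right)} = \left(12 + l\right) \left(- \frac{1}{2} + l\right)$ ($t{\left(l \right)} = \left(l + 12\right) \left(l + \frac{1}{3 - 5}\right) = \left(12 + l\right) \left(l + \frac{1}{-2}\right) = \left(12 + l\right) \left(l - \frac{1}{2}\right) = \left(12 + l\right) \left(- \frac{1}{2} + l\right)$)
$G = 0$ ($G = \left(-4\right) 0 \cdot \frac{1}{83} = 0 \cdot \frac{1}{83} = 0$)
$G - t{\left(-21 \right)} = 0 - \left(-6 + \left(-21\right)^{2} + \frac{23}{2} \left(-21\right)\right) = 0 - \left(-6 + 441 - \frac{483}{2}\right) = 0 - \frac{387}{2} = - \frac{387}{2}$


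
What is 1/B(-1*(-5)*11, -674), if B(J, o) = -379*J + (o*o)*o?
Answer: -1/306202869 ≈ -3.2658e-9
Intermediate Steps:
B(J, o) = o³ - 379*J (B(J, o) = -379*J + o²*o = -379*J + o³ = o³ - 379*J)
1/B(-1*(-5)*11, -674) = 1/((-674)³ - 379*(-1*(-5))*11) = 1/(-306182024 - 1895*11) = 1/(-306182024 - 379*55) = 1/(-306182024 - 20845) = 1/(-306202869) = -1/306202869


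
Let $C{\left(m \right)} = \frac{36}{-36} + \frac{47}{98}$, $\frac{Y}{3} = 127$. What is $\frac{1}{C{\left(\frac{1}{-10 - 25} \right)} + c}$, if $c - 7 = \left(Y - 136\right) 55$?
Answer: $\frac{98}{1321185} \approx 7.4176 \cdot 10^{-5}$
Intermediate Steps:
$Y = 381$ ($Y = 3 \cdot 127 = 381$)
$C{\left(m \right)} = - \frac{51}{98}$ ($C{\left(m \right)} = 36 \left(- \frac{1}{36}\right) + 47 \cdot \frac{1}{98} = -1 + \frac{47}{98} = - \frac{51}{98}$)
$c = 13482$ ($c = 7 + \left(381 - 136\right) 55 = 7 + 245 \cdot 55 = 7 + 13475 = 13482$)
$\frac{1}{C{\left(\frac{1}{-10 - 25} \right)} + c} = \frac{1}{- \frac{51}{98} + 13482} = \frac{1}{\frac{1321185}{98}} = \frac{98}{1321185}$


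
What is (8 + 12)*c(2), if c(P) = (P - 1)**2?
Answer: 20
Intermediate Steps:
c(P) = (-1 + P)**2
(8 + 12)*c(2) = (8 + 12)*(-1 + 2)**2 = 20*1**2 = 20*1 = 20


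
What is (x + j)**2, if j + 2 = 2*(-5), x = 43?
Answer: 961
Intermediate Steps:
j = -12 (j = -2 + 2*(-5) = -2 - 10 = -12)
(x + j)**2 = (43 - 12)**2 = 31**2 = 961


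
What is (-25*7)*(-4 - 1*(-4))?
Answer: 0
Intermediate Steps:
(-25*7)*(-4 - 1*(-4)) = -175*(-4 + 4) = -175*0 = 0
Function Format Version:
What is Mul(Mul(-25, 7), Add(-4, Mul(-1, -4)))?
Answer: 0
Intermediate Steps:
Mul(Mul(-25, 7), Add(-4, Mul(-1, -4))) = Mul(-175, Add(-4, 4)) = Mul(-175, 0) = 0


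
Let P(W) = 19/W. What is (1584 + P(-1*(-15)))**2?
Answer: 565440841/225 ≈ 2.5131e+6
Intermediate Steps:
(1584 + P(-1*(-15)))**2 = (1584 + 19/((-1*(-15))))**2 = (1584 + 19/15)**2 = (23779/15)**2 = 565440841/225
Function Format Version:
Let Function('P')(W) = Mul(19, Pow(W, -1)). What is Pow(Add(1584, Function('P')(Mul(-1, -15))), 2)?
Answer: Rational(565440841, 225) ≈ 2.5131e+6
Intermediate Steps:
Pow(Add(1584, Function('P')(Mul(-1, -15))), 2) = Pow(Add(1584, Mul(19, Pow(Mul(-1, -15), -1))), 2) = Pow(Add(1584, Mul(19, Pow(15, -1))), 2) = Pow(Add(1584, Mul(19, Rational(1, 15))), 2) = Pow(Add(1584, Rational(19, 15)), 2) = Pow(Rational(23779, 15), 2) = Rational(565440841, 225)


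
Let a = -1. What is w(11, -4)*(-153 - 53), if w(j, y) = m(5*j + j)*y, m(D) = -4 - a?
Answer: -2472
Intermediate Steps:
m(D) = -3 (m(D) = -4 - 1*(-1) = -4 + 1 = -3)
w(j, y) = -3*y
w(11, -4)*(-153 - 53) = (-3*(-4))*(-153 - 53) = 12*(-206) = -2472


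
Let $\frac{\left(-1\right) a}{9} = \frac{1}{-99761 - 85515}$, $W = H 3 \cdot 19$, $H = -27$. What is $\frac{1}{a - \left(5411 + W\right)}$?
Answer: $- \frac{185276}{717388663} \approx -0.00025826$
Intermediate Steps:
$W = -1539$ ($W = \left(-27\right) 3 \cdot 19 = \left(-81\right) 19 = -1539$)
$a = \frac{9}{185276}$ ($a = - \frac{9}{-99761 - 85515} = - \frac{9}{-185276} = \left(-9\right) \left(- \frac{1}{185276}\right) = \frac{9}{185276} \approx 4.8576 \cdot 10^{-5}$)
$\frac{1}{a - \left(5411 + W\right)} = \frac{1}{\frac{9}{185276} - 3872} = \frac{1}{- \frac{717388663}{185276}} = - \frac{185276}{717388663}$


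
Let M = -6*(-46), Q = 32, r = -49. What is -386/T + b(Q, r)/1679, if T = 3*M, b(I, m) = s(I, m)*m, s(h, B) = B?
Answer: 29129/30222 ≈ 0.96383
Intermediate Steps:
b(I, m) = m² (b(I, m) = m*m = m²)
M = 276
T = 828 (T = 3*276 = 828)
-386/T + b(Q, r)/1679 = -386/828 + (-49)²/1679 = -386*1/828 + 2401*(1/1679) = -193/414 + 2401/1679 = 29129/30222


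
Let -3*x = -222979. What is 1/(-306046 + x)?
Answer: -3/695159 ≈ -4.3156e-6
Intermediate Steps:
x = 222979/3 (x = -⅓*(-222979) = 222979/3 ≈ 74326.)
1/(-306046 + x) = 1/(-306046 + 222979/3) = 1/(-695159/3) = -3/695159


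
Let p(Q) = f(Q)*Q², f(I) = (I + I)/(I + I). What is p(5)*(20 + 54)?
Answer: 1850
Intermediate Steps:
f(I) = 1 (f(I) = (2*I)/((2*I)) = (2*I)*(1/(2*I)) = 1)
p(Q) = Q² (p(Q) = 1*Q² = Q²)
p(5)*(20 + 54) = 5²*(20 + 54) = 25*74 = 1850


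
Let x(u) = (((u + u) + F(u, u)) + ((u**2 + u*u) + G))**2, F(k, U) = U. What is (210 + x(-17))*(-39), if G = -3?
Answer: -10716654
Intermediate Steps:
x(u) = (-3 + 2*u**2 + 3*u)**2 (x(u) = (((u + u) + u) + ((u**2 + u*u) - 3))**2 = ((2*u + u) + ((u**2 + u**2) - 3))**2 = (3*u + (2*u**2 - 3))**2 = (3*u + (-3 + 2*u**2))**2 = (-3 + 2*u**2 + 3*u)**2)
(210 + x(-17))*(-39) = (210 + (-3 + 2*(-17)**2 + 3*(-17))**2)*(-39) = (210 + (-3 + 2*289 - 51)**2)*(-39) = (210 + (-3 + 578 - 51)**2)*(-39) = (210 + 524**2)*(-39) = (210 + 274576)*(-39) = 274786*(-39) = -10716654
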